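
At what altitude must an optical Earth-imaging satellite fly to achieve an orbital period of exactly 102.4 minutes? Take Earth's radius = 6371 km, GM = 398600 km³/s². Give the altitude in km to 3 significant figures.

879 km

T = 102.4 min = 6144.0 s.
From T = 2π√(a³/μ): a = (μ T²/4π²)^(1/3) = (398600 × 6144.0² / 4π²)^(1/3) = 7250 km.
Altitude h = a − R = 7250 − 6371 = 879 km.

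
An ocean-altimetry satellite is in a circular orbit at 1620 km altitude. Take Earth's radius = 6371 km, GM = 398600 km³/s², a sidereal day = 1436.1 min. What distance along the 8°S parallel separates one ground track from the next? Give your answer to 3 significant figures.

3270 km

Semi-major axis a = 6371 + 1620 = 7991 km. Period T = 2π√(a³/μ) = 2π√(7991³/398600) = 7109.1 s = 118.48 min.
Node shift per orbit = (7109.1/86166) × 360° = 29.70°.
Equatorial spacing = 29.70 × 111.2 km/° = 3303 km.
At 8° latitude, spacing = 3303 × cos(8°) = 3271 km.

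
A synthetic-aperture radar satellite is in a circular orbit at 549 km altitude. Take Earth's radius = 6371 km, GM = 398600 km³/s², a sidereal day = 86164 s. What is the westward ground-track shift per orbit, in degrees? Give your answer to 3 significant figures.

23.9°

Semi-major axis a = 6371 + 549 = 6920 km. Period T = 2π√(a³/μ) = 2π√(6920³/398600) = 5728.9 s = 95.48 min.
During one orbit Earth rotates (5728.9 / 86164) × 360° = 23.94°.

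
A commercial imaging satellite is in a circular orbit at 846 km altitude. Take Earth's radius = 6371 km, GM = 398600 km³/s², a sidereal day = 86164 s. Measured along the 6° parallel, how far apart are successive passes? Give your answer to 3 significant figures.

Semi-major axis a = 6371 + 846 = 7217 km. Period T = 2π√(a³/μ) = 2π√(7217³/398600) = 6101.6 s = 101.69 min.
Node shift per orbit = (6101.6/86164) × 360° = 25.49°.
Equatorial spacing = 25.49 × 111.2 km/° = 2835 km.
At 6° latitude, spacing = 2835 × cos(6°) = 2819 km.

2820 km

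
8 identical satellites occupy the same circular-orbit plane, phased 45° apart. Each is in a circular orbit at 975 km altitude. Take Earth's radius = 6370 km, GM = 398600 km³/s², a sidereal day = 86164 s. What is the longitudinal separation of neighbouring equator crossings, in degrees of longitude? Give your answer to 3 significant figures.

Semi-major axis a = 6370 + 975 = 7345 km. Period T = 2π√(a³/μ) = 2π√(7345³/398600) = 6264.7 s = 104.41 min.
Single-satellite node shift = (6264.7/86164) × 360° = 26.17°.
With 8 satellites evenly phased, successive equator crossings are 26.17/8 = 3.272° apart.

3.27°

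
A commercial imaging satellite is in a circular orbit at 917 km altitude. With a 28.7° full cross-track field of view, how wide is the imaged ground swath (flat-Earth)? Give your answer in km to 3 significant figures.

Half-angle = 28.7°/2 = 14.35°.
Swath width ≈ 2h·tan(θ/2) = 2 × 917 × tan(14.35°) = 469.2 km.

469 km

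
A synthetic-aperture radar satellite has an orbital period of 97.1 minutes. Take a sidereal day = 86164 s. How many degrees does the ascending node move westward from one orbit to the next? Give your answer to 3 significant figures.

T = 97.1 min = 5826.0 s.
During one orbit Earth rotates (5826.0 / 86164) × 360° = 24.34°.

24.3°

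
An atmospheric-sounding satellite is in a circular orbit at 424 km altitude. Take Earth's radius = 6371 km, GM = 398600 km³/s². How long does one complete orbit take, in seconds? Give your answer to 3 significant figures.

Semi-major axis a = 6371 + 424 = 6795 km. Period T = 2π√(a³/μ) = 2π√(6795³/398600) = 5574.4 s = 92.91 min.

5570 seconds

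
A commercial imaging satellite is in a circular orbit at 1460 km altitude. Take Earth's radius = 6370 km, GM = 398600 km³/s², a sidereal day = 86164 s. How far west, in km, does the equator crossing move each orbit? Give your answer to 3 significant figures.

3200 km

Semi-major axis a = 6370 + 1460 = 7830 km. Period T = 2π√(a³/μ) = 2π√(7830³/398600) = 6895.3 s = 114.92 min.
During one orbit Earth rotates (6895.3 / 86164) × 360° = 28.81°.
At the equator that is 28.81° × (2π·6370/360) km/° = 28.81 × 111.2 = 3203 km.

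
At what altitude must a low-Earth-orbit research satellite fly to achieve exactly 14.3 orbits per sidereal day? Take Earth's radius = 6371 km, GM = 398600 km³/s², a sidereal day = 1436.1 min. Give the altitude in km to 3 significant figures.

Required period T = 86166 / 14.3 = 6025.6 s.
From T = 2π√(a³/μ): a = (μ T²/4π²)^(1/3) = (398600 × 6025.6² / 4π²)^(1/3) = 7157 km.
Altitude h = a − R = 7157 − 6371 = 786 km.

786 km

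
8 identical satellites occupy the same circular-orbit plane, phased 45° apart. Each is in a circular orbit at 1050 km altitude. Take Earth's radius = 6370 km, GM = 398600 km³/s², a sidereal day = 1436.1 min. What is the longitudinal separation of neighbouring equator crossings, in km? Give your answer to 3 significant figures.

Semi-major axis a = 6370 + 1050 = 7420 km. Period T = 2π√(a³/μ) = 2π√(7420³/398600) = 6360.9 s = 106.01 min.
Single-satellite node shift = (6360.9/86166) × 360° = 26.58°.
With 8 satellites evenly phased, successive equator crossings are 26.58/8 = 3.322° apart.
That is 3.322 × 111.2 = 369 km at the equator.

369 km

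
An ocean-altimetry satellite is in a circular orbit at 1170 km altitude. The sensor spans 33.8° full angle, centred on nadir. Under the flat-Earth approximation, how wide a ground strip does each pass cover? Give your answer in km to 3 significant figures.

711 km

Half-angle = 33.8°/2 = 16.9°.
Swath width ≈ 2h·tan(θ/2) = 2 × 1170 × tan(16.9°) = 710.9 km.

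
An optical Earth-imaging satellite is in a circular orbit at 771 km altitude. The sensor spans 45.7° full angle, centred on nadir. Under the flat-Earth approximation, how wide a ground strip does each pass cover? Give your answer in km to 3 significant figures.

650 km

Half-angle = 45.7°/2 = 22.85°.
Swath width ≈ 2h·tan(θ/2) = 2 × 771 × tan(22.85°) = 649.8 km.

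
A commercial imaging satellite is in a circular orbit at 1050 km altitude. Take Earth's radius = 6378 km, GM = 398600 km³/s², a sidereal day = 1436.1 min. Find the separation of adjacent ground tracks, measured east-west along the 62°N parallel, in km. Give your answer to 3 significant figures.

1390 km

Semi-major axis a = 6378 + 1050 = 7428 km. Period T = 2π√(a³/μ) = 2π√(7428³/398600) = 6371.2 s = 106.19 min.
Node shift per orbit = (6371.2/86166) × 360° = 26.62°.
Equatorial spacing = 26.62 × 111.3 km/° = 2963 km.
At 62° latitude, spacing = 2963 × cos(62°) = 1391 km.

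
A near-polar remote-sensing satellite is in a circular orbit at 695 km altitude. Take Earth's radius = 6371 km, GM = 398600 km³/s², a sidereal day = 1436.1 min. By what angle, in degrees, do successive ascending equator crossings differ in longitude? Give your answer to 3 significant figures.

24.7°

Semi-major axis a = 6371 + 695 = 7066 km. Period T = 2π√(a³/μ) = 2π√(7066³/398600) = 5911.1 s = 98.52 min.
During one orbit Earth rotates (5911.1 / 86166) × 360° = 24.70°.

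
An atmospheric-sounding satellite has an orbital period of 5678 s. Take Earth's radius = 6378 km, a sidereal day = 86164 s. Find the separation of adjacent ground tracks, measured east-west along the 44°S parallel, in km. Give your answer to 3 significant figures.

1900 km

Node shift per orbit = (5678.0/86164) × 360° = 23.72°.
Equatorial spacing = 23.72 × 111.3 km/° = 2641 km.
At 44° latitude, spacing = 2641 × cos(44°) = 1900 km.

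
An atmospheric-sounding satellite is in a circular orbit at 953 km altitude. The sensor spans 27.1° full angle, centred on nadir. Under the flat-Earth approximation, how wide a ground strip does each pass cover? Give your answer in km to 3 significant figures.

Half-angle = 27.1°/2 = 13.55°.
Swath width ≈ 2h·tan(θ/2) = 2 × 953 × tan(13.55°) = 459.3 km.

459 km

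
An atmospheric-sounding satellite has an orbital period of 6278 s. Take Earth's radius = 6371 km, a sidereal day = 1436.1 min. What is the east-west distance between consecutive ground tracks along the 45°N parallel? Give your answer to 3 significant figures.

2060 km

Node shift per orbit = (6278.0/86166) × 360° = 26.23°.
Equatorial spacing = 26.23 × 111.2 km/° = 2917 km.
At 45° latitude, spacing = 2917 × cos(45°) = 2062 km.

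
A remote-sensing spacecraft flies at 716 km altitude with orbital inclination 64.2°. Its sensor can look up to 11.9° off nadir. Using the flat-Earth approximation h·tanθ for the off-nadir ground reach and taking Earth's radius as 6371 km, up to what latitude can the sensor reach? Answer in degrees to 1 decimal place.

For a prograde orbit the ground track reaches latitude ±i = ±64.2°.
Sensor half-swath on the ground ≈ 716·tan(11.9°) = 151 km = 1.36° of latitude.
Maximum observable latitude ≈ 64.2 + 1.36 = 65.6°.

65.6°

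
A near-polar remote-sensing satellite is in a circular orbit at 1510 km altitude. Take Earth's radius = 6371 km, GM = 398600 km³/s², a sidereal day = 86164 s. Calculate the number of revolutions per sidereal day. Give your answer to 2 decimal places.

12.37

Semi-major axis a = 6371 + 1510 = 7881 km. Period T = 2π√(a³/μ) = 2π√(7881³/398600) = 6962.8 s = 116.05 min.
Orbits per sidereal day = 86164 / 6962.8 = 12.375.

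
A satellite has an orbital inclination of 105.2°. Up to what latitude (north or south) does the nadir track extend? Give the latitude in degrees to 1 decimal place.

74.8°

Retrograde orbit: the ground track reaches ±(180° − i) = ±(180 − 105.2) = ±74.8°.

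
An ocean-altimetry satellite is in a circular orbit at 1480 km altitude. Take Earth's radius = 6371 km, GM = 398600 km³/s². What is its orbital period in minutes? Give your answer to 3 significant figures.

Semi-major axis a = 6371 + 1480 = 7851 km. Period T = 2π√(a³/μ) = 2π√(7851³/398600) = 6923.1 s = 115.38 min.

115 min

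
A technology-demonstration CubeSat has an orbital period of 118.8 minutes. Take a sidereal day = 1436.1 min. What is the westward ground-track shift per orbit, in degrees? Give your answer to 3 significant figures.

T = 118.8 min = 7128.0 s.
During one orbit Earth rotates (7128.0 / 86166) × 360° = 29.78°.

29.8°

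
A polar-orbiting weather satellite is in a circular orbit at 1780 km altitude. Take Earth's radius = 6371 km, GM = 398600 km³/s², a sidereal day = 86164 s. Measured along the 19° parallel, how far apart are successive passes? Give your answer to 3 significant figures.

3220 km

Semi-major axis a = 6371 + 1780 = 8151 km. Period T = 2π√(a³/μ) = 2π√(8151³/398600) = 7323.6 s = 122.06 min.
Node shift per orbit = (7323.6/86164) × 360° = 30.60°.
Equatorial spacing = 30.60 × 111.2 km/° = 3402 km.
At 19° latitude, spacing = 3402 × cos(19°) = 3217 km.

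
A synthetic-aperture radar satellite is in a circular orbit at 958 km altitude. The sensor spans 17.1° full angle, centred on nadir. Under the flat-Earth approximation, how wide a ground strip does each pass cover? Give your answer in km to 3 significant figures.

288 km

Half-angle = 17.1°/2 = 8.55°.
Swath width ≈ 2h·tan(θ/2) = 2 × 958 × tan(8.55°) = 288.1 km.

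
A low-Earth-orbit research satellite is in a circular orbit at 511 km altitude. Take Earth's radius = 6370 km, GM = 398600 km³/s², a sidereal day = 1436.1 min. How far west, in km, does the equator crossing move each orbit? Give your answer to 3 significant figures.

2640 km

Semi-major axis a = 6370 + 511 = 6881 km. Period T = 2π√(a³/μ) = 2π√(6881³/398600) = 5680.5 s = 94.68 min.
During one orbit Earth rotates (5680.5 / 86166) × 360° = 23.73°.
At the equator that is 23.73° × (2π·6370/360) km/° = 23.73 × 111.2 = 2639 km.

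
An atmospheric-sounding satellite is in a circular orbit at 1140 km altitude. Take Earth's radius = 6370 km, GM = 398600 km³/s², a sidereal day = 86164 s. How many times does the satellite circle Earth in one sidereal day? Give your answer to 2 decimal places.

Semi-major axis a = 6370 + 1140 = 7510 km. Period T = 2π√(a³/μ) = 2π√(7510³/398600) = 6477.0 s = 107.95 min.
Orbits per sidereal day = 86164 / 6477.0 = 13.303.

13.30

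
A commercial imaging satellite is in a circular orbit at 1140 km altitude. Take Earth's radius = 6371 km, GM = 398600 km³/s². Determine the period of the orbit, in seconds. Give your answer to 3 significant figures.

6480 seconds

Semi-major axis a = 6371 + 1140 = 7511 km. Period T = 2π√(a³/μ) = 2π√(7511³/398600) = 6478.3 s = 107.97 min.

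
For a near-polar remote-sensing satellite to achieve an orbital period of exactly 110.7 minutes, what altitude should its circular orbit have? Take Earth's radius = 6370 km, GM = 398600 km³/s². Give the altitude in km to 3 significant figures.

1270 km

T = 110.7 min = 6642.0 s.
From T = 2π√(a³/μ): a = (μ T²/4π²)^(1/3) = (398600 × 6642.0² / 4π²)^(1/3) = 7637 km.
Altitude h = a − R = 7637 − 6370 = 1267 km.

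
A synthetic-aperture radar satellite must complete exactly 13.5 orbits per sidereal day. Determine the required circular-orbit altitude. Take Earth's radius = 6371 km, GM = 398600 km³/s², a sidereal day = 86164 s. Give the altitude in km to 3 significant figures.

Required period T = 86164 / 13.5 = 6382.5 s.
From T = 2π√(a³/μ): a = (μ T²/4π²)^(1/3) = (398600 × 6382.5² / 4π²)^(1/3) = 7437 km.
Altitude h = a − R = 7437 − 6371 = 1066 km.

1070 km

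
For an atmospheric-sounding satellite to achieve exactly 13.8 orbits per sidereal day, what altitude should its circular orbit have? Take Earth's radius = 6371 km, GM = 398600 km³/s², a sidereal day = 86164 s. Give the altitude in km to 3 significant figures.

Required period T = 86164 / 13.8 = 6243.8 s.
From T = 2π√(a³/μ): a = (μ T²/4π²)^(1/3) = (398600 × 6243.8² / 4π²)^(1/3) = 7329 km.
Altitude h = a − R = 7329 − 6371 = 958 km.

958 km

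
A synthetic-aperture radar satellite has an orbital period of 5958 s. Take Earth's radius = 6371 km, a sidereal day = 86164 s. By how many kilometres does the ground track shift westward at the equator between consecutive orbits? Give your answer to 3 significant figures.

During one orbit Earth rotates (5958.0 / 86164) × 360° = 24.89°.
At the equator that is 24.89° × (2π·6371/360) km/° = 24.89 × 111.2 = 2768 km.

2770 km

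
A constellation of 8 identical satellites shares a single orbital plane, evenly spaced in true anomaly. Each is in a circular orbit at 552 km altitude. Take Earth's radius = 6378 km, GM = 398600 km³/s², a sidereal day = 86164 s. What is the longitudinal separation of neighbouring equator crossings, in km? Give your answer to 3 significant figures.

334 km

Semi-major axis a = 6378 + 552 = 6930 km. Period T = 2π√(a³/μ) = 2π√(6930³/398600) = 5741.3 s = 95.69 min.
Single-satellite node shift = (5741.3/86164) × 360° = 23.99°.
With 8 satellites evenly phased, successive equator crossings are 23.99/8 = 2.998° apart.
That is 2.998 × 111.3 = 334 km at the equator.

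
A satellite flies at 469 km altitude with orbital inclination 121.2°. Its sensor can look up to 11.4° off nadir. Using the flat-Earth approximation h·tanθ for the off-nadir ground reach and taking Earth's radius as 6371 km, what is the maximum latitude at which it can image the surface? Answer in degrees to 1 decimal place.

59.7°

Retrograde orbit: the ground track reaches ±(180° − i) = ±(180 − 121.2) = ±58.8°.
Sensor half-swath on the ground ≈ 469·tan(11.4°) = 95 km = 0.85° of latitude.
Maximum observable latitude ≈ 58.8 + 0.85 = 59.7°.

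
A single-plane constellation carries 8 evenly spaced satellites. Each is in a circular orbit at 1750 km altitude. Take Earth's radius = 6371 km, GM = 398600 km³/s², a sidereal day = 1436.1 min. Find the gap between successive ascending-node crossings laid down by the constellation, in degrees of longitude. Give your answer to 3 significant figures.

3.80°

Semi-major axis a = 6371 + 1750 = 8121 km. Period T = 2π√(a³/μ) = 2π√(8121³/398600) = 7283.3 s = 121.39 min.
Single-satellite node shift = (7283.3/86166) × 360° = 30.43°.
With 8 satellites evenly phased, successive equator crossings are 30.43/8 = 3.804° apart.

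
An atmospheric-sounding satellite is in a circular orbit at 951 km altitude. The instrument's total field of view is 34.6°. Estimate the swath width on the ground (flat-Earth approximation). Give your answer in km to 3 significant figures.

Half-angle = 34.6°/2 = 17.3°.
Swath width ≈ 2h·tan(θ/2) = 2 × 951 × tan(17.3°) = 592.4 km.

592 km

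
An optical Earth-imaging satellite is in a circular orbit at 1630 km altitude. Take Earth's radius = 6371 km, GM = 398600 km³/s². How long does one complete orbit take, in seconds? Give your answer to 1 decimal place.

7122.4 seconds

Semi-major axis a = 6371 + 1630 = 8001 km. Period T = 2π√(a³/μ) = 2π√(8001³/398600) = 7122.4 s = 118.71 min.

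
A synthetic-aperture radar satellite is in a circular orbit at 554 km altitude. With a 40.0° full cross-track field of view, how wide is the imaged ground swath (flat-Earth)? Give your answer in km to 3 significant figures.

403 km

Half-angle = 40.0°/2 = 20°.
Swath width ≈ 2h·tan(θ/2) = 2 × 554 × tan(20°) = 403.3 km.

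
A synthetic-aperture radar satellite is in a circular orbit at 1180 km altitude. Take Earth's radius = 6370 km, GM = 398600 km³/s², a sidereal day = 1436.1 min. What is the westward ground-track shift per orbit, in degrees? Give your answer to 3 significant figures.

Semi-major axis a = 6370 + 1180 = 7550 km. Period T = 2π√(a³/μ) = 2π√(7550³/398600) = 6528.8 s = 108.81 min.
During one orbit Earth rotates (6528.8 / 86166) × 360° = 27.28°.

27.3°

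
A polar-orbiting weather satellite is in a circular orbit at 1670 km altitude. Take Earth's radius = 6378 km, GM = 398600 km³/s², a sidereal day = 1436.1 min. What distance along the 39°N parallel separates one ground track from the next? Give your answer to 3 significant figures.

Semi-major axis a = 6378 + 1670 = 8048 km. Period T = 2π√(a³/μ) = 2π√(8048³/398600) = 7185.3 s = 119.75 min.
Node shift per orbit = (7185.3/86166) × 360° = 30.02°.
Equatorial spacing = 30.02 × 111.3 km/° = 3342 km.
At 39° latitude, spacing = 3342 × cos(39°) = 2597 km.

2600 km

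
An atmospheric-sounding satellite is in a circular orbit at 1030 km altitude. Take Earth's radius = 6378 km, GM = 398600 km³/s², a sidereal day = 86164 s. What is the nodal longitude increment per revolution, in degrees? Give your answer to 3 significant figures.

26.5°

Semi-major axis a = 6378 + 1030 = 7408 km. Period T = 2π√(a³/μ) = 2π√(7408³/398600) = 6345.5 s = 105.76 min.
During one orbit Earth rotates (6345.5 / 86164) × 360° = 26.51°.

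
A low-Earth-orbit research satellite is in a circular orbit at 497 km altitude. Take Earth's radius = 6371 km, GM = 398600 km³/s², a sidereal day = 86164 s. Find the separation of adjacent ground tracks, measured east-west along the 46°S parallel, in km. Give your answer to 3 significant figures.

Semi-major axis a = 6371 + 497 = 6868 km. Period T = 2π√(a³/μ) = 2π√(6868³/398600) = 5664.4 s = 94.41 min.
Node shift per orbit = (5664.4/86164) × 360° = 23.67°.
Equatorial spacing = 23.67 × 111.2 km/° = 2632 km.
At 46° latitude, spacing = 2632 × cos(46°) = 1828 km.

1830 km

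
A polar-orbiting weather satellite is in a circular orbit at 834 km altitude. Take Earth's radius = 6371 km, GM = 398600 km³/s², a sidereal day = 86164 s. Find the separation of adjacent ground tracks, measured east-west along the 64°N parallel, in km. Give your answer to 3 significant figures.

1240 km

Semi-major axis a = 6371 + 834 = 7205 km. Period T = 2π√(a³/μ) = 2π√(7205³/398600) = 6086.4 s = 101.44 min.
Node shift per orbit = (6086.4/86164) × 360° = 25.43°.
Equatorial spacing = 25.43 × 111.2 km/° = 2828 km.
At 64° latitude, spacing = 2828 × cos(64°) = 1240 km.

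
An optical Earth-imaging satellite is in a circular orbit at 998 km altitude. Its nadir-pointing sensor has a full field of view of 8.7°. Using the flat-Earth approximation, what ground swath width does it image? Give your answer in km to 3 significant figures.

Half-angle = 8.7°/2 = 4.35°.
Swath width ≈ 2h·tan(θ/2) = 2 × 998 × tan(4.35°) = 151.8 km.

152 km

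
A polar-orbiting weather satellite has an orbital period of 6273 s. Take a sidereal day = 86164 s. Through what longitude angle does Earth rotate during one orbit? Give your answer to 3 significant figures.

26.2°

During one orbit Earth rotates (6273.0 / 86164) × 360° = 26.21°.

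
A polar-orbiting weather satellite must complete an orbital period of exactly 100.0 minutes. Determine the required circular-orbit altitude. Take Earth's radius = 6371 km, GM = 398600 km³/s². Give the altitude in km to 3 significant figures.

766 km

T = 100.0 min = 6000.0 s.
From T = 2π√(a³/μ): a = (μ T²/4π²)^(1/3) = (398600 × 6000.0² / 4π²)^(1/3) = 7137 km.
Altitude h = a − R = 7137 − 6371 = 766 km.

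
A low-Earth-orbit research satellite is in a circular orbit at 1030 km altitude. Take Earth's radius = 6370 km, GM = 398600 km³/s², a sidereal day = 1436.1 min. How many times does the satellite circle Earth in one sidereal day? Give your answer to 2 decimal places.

13.60

Semi-major axis a = 6370 + 1030 = 7400 km. Period T = 2π√(a³/μ) = 2π√(7400³/398600) = 6335.2 s = 105.59 min.
Orbits per sidereal day = 86166 / 6335.2 = 13.601.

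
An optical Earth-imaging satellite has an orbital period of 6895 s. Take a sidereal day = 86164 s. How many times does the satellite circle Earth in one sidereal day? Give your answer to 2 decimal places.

12.50

Orbits per sidereal day = 86164 / 6895.0 = 12.497.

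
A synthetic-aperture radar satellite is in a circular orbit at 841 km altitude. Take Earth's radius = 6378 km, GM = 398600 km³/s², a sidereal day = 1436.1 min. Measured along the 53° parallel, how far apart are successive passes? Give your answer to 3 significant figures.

Semi-major axis a = 6378 + 841 = 7219 km. Period T = 2π√(a³/μ) = 2π√(7219³/398600) = 6104.2 s = 101.74 min.
Node shift per orbit = (6104.2/86166) × 360° = 25.50°.
Equatorial spacing = 25.50 × 111.3 km/° = 2839 km.
At 53° latitude, spacing = 2839 × cos(53°) = 1709 km.

1710 km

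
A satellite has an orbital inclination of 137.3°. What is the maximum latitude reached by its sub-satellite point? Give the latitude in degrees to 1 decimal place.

42.7°

Retrograde orbit: the ground track reaches ±(180° − i) = ±(180 − 137.3) = ±42.7°.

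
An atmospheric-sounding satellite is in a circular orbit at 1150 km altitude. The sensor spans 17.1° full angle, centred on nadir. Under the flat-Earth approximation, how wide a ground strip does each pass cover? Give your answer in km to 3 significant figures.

346 km

Half-angle = 17.1°/2 = 8.55°.
Swath width ≈ 2h·tan(θ/2) = 2 × 1150 × tan(8.55°) = 345.8 km.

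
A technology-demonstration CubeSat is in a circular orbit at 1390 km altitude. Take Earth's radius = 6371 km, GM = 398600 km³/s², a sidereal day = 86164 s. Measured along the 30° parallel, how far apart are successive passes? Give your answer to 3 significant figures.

2740 km

Semi-major axis a = 6371 + 1390 = 7761 km. Period T = 2π√(a³/μ) = 2π√(7761³/398600) = 6804.4 s = 113.41 min.
Node shift per orbit = (6804.4/86164) × 360° = 28.43°.
Equatorial spacing = 28.43 × 111.2 km/° = 3161 km.
At 30° latitude, spacing = 3161 × cos(30°) = 2738 km.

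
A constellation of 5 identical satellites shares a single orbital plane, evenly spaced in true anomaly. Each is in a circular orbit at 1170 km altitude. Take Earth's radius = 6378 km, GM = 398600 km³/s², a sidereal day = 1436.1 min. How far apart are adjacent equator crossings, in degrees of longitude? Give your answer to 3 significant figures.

Semi-major axis a = 6378 + 1170 = 7548 km. Period T = 2π√(a³/μ) = 2π√(7548³/398600) = 6526.2 s = 108.77 min.
Single-satellite node shift = (6526.2/86166) × 360° = 27.27°.
With 5 satellites evenly phased, successive equator crossings are 27.27/5 = 5.453° apart.

5.45°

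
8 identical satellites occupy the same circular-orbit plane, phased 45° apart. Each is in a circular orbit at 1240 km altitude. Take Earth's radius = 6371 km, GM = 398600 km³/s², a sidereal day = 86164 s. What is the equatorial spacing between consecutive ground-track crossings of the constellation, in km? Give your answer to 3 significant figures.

384 km

Semi-major axis a = 6371 + 1240 = 7611 km. Period T = 2π√(a³/μ) = 2π√(7611³/398600) = 6608.1 s = 110.13 min.
Single-satellite node shift = (6608.1/86164) × 360° = 27.61°.
With 8 satellites evenly phased, successive equator crossings are 27.61/8 = 3.451° apart.
That is 3.451 × 111.2 = 384 km at the equator.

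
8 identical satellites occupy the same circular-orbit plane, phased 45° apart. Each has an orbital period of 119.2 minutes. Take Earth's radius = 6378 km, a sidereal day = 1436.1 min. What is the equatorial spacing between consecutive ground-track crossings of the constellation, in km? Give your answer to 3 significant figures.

T = 119.2 min = 7152.0 s.
Single-satellite node shift = (7152.0/86166) × 360° = 29.88°.
With 8 satellites evenly phased, successive equator crossings are 29.88/8 = 3.735° apart.
That is 3.735 × 111.3 = 416 km at the equator.

416 km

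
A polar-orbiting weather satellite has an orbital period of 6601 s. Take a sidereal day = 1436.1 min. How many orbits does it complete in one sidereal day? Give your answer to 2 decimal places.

Orbits per sidereal day = 86166 / 6601.0 = 13.053.

13.05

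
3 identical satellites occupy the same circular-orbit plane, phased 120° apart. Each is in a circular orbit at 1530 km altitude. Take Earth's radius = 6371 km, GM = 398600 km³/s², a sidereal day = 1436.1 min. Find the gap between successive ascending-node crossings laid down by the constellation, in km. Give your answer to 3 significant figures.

1080 km

Semi-major axis a = 6371 + 1530 = 7901 km. Period T = 2π√(a³/μ) = 2π√(7901³/398600) = 6989.3 s = 116.49 min.
Single-satellite node shift = (6989.3/86166) × 360° = 29.20°.
With 3 satellites evenly phased, successive equator crossings are 29.20/3 = 9.734° apart.
That is 9.734 × 111.2 = 1082 km at the equator.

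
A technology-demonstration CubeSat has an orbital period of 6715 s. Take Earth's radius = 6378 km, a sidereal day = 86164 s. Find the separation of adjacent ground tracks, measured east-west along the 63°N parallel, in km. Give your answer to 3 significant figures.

Node shift per orbit = (6715.0/86164) × 360° = 28.06°.
Equatorial spacing = 28.06 × 111.3 km/° = 3123 km.
At 63° latitude, spacing = 3123 × cos(63°) = 1418 km.

1420 km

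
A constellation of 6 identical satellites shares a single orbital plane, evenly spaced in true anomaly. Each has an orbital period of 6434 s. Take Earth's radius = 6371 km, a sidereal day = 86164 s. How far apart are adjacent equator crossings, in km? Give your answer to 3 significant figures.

Single-satellite node shift = (6434.0/86164) × 360° = 26.88°.
With 6 satellites evenly phased, successive equator crossings are 26.88/6 = 4.480° apart.
That is 4.480 × 111.2 = 498 km at the equator.

498 km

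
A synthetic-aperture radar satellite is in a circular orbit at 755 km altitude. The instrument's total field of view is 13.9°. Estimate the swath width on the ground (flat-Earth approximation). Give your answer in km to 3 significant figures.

184 km

Half-angle = 13.9°/2 = 6.95°.
Swath width ≈ 2h·tan(θ/2) = 2 × 755 × tan(6.95°) = 184.1 km.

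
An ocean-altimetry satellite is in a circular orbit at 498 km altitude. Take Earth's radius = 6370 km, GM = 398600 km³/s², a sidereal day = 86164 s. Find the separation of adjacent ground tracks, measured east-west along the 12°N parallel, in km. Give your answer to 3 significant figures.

Semi-major axis a = 6370 + 498 = 6868 km. Period T = 2π√(a³/μ) = 2π√(6868³/398600) = 5664.4 s = 94.41 min.
Node shift per orbit = (5664.4/86164) × 360° = 23.67°.
Equatorial spacing = 23.67 × 111.2 km/° = 2631 km.
At 12° latitude, spacing = 2631 × cos(12°) = 2574 km.

2570 km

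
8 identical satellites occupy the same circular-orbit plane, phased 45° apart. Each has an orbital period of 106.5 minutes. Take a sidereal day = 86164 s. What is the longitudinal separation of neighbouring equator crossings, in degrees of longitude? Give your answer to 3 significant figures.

3.34°

T = 106.5 min = 6390.0 s.
Single-satellite node shift = (6390.0/86164) × 360° = 26.70°.
With 8 satellites evenly phased, successive equator crossings are 26.70/8 = 3.337° apart.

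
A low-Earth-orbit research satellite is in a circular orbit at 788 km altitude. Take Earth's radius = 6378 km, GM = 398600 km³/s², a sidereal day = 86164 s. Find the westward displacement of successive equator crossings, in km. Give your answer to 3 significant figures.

2810 km

Semi-major axis a = 6378 + 788 = 7166 km. Period T = 2π√(a³/μ) = 2π√(7166³/398600) = 6037.1 s = 100.62 min.
During one orbit Earth rotates (6037.1 / 86164) × 360° = 25.22°.
At the equator that is 25.22° × (2π·6378/360) km/° = 25.22 × 111.3 = 2808 km.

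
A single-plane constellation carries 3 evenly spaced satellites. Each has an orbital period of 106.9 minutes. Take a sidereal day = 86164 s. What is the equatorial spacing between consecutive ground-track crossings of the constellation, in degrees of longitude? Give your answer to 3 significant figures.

8.93°

T = 106.9 min = 6414.0 s.
Single-satellite node shift = (6414.0/86164) × 360° = 26.80°.
With 3 satellites evenly phased, successive equator crossings are 26.80/3 = 8.933° apart.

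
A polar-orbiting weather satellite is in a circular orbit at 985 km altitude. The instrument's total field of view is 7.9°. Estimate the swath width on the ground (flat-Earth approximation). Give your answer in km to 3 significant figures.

Half-angle = 7.9°/2 = 3.95°.
Swath width ≈ 2h·tan(θ/2) = 2 × 985 × tan(3.95°) = 136.0 km.

136 km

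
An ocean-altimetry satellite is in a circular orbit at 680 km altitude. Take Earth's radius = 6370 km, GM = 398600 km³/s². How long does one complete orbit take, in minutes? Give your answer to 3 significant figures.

Semi-major axis a = 6370 + 680 = 7050 km. Period T = 2π√(a³/μ) = 2π√(7050³/398600) = 5891.1 s = 98.18 min.

98.2 min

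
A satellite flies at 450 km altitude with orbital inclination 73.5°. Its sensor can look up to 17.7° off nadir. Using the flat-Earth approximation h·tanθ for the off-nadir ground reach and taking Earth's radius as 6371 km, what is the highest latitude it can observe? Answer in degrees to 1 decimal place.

74.8°

For a prograde orbit the ground track reaches latitude ±i = ±73.5°.
Sensor half-swath on the ground ≈ 450·tan(17.7°) = 144 km = 1.29° of latitude.
Maximum observable latitude ≈ 73.5 + 1.29 = 74.8°.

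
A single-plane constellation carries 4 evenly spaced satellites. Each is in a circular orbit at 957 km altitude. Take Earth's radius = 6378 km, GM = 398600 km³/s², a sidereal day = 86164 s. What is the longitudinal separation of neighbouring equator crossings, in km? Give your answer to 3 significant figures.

Semi-major axis a = 6378 + 957 = 7335 km. Period T = 2π√(a³/μ) = 2π√(7335³/398600) = 6251.9 s = 104.20 min.
Single-satellite node shift = (6251.9/86164) × 360° = 26.12°.
With 4 satellites evenly phased, successive equator crossings are 26.12/4 = 6.530° apart.
That is 6.530 × 111.3 = 727 km at the equator.

727 km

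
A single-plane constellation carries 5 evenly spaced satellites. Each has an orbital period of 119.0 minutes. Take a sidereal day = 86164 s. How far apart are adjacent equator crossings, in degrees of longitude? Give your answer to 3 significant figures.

5.97°

T = 119.0 min = 7140.0 s.
Single-satellite node shift = (7140.0/86164) × 360° = 29.83°.
With 5 satellites evenly phased, successive equator crossings are 29.83/5 = 5.966° apart.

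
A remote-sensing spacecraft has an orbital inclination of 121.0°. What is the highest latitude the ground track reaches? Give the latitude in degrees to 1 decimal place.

59.0°

Retrograde orbit: the ground track reaches ±(180° − i) = ±(180 − 121.0) = ±59.0°.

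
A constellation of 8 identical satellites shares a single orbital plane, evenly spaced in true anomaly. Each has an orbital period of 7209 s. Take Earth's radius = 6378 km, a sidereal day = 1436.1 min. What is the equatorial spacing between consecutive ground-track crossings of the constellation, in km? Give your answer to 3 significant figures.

Single-satellite node shift = (7209.0/86166) × 360° = 30.12°.
With 8 satellites evenly phased, successive equator crossings are 30.12/8 = 3.765° apart.
That is 3.765 × 111.3 = 419 km at the equator.

419 km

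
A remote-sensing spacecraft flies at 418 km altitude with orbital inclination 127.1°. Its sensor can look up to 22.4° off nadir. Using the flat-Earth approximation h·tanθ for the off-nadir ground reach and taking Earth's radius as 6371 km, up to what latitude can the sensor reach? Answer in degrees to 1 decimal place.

Retrograde orbit: the ground track reaches ±(180° − i) = ±(180 − 127.1) = ±52.9°.
Sensor half-swath on the ground ≈ 418·tan(22.4°) = 172 km = 1.55° of latitude.
Maximum observable latitude ≈ 52.9 + 1.55 = 54.4°.

54.4°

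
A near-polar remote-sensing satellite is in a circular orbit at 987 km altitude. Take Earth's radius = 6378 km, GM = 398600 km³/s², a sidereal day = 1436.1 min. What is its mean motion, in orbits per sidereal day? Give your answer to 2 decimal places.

Semi-major axis a = 6378 + 987 = 7365 km. Period T = 2π√(a³/μ) = 2π√(7365³/398600) = 6290.3 s = 104.84 min.
Orbits per sidereal day = 86166 / 6290.3 = 13.698.

13.70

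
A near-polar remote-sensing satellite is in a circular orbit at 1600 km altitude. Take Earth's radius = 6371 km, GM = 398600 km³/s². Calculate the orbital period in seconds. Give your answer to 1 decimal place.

7082.4 seconds

Semi-major axis a = 6371 + 1600 = 7971 km. Period T = 2π√(a³/μ) = 2π√(7971³/398600) = 7082.4 s = 118.04 min.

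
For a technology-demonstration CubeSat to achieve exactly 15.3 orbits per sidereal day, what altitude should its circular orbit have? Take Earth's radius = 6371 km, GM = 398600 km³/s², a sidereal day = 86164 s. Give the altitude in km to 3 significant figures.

470 km

Required period T = 86164 / 15.3 = 5631.6 s.
From T = 2π√(a³/μ): a = (μ T²/4π²)^(1/3) = (398600 × 5631.6² / 4π²)^(1/3) = 6841 km.
Altitude h = a − R = 6841 − 6371 = 470 km.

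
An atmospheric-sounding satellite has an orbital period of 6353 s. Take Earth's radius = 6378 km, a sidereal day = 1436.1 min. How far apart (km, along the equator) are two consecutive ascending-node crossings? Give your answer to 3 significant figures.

During one orbit Earth rotates (6353.0 / 86166) × 360° = 26.54°.
At the equator that is 26.54° × (2π·6378/360) km/° = 26.54 × 111.3 = 2955 km.

2950 km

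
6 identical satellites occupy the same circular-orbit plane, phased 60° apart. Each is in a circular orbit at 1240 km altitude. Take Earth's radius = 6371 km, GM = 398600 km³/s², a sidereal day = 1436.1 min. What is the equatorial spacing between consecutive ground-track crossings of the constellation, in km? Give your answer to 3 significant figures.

512 km

Semi-major axis a = 6371 + 1240 = 7611 km. Period T = 2π√(a³/μ) = 2π√(7611³/398600) = 6608.1 s = 110.13 min.
Single-satellite node shift = (6608.1/86166) × 360° = 27.61°.
With 6 satellites evenly phased, successive equator crossings are 27.61/6 = 4.601° apart.
That is 4.601 × 111.2 = 512 km at the equator.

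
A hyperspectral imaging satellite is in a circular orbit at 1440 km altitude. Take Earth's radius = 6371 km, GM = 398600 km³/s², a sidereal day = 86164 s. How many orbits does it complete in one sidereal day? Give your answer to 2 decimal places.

12.54

Semi-major axis a = 6371 + 1440 = 7811 km. Period T = 2π√(a³/μ) = 2π√(7811³/398600) = 6870.2 s = 114.50 min.
Orbits per sidereal day = 86164 / 6870.2 = 12.542.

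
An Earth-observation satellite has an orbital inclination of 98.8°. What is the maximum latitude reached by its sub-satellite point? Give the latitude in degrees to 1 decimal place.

81.2°

Retrograde orbit: the ground track reaches ±(180° − i) = ±(180 − 98.8) = ±81.2°.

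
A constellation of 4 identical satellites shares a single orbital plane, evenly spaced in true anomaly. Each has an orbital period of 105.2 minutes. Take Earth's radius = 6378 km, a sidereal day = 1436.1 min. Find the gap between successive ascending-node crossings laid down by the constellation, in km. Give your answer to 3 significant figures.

734 km

T = 105.2 min = 6312.0 s.
Single-satellite node shift = (6312.0/86166) × 360° = 26.37°.
With 4 satellites evenly phased, successive equator crossings are 26.37/4 = 6.593° apart.
That is 6.593 × 111.3 = 734 km at the equator.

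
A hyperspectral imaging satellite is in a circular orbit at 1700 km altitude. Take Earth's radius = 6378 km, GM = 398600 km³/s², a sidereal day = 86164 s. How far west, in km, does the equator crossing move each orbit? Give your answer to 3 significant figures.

Semi-major axis a = 6378 + 1700 = 8078 km. Period T = 2π√(a³/μ) = 2π√(8078³/398600) = 7225.5 s = 120.42 min.
During one orbit Earth rotates (7225.5 / 86164) × 360° = 30.19°.
At the equator that is 30.19° × (2π·6378/360) km/° = 30.19 × 111.3 = 3361 km.

3360 km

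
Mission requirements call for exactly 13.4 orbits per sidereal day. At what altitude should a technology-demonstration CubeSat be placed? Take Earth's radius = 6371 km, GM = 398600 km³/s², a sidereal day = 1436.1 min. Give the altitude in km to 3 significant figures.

Required period T = 86166 / 13.4 = 6430.3 s.
From T = 2π√(a³/μ): a = (μ T²/4π²)^(1/3) = (398600 × 6430.3² / 4π²)^(1/3) = 7474 km.
Altitude h = a − R = 7474 − 6371 = 1103 km.

1100 km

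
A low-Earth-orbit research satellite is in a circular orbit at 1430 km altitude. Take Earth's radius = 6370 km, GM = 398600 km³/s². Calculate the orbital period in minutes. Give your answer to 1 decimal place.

Semi-major axis a = 6370 + 1430 = 7800 km. Period T = 2π√(a³/μ) = 2π√(7800³/398600) = 6855.7 s = 114.26 min.

114.3 min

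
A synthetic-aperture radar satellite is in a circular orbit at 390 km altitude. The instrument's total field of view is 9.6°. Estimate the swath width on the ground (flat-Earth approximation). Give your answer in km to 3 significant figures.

65.5 km

Half-angle = 9.6°/2 = 4.8°.
Swath width ≈ 2h·tan(θ/2) = 2 × 390 × tan(4.8°) = 65.5 km.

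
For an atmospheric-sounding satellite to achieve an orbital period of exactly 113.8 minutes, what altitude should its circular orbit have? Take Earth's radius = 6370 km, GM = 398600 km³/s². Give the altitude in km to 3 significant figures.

1410 km

T = 113.8 min = 6828.0 s.
From T = 2π√(a³/μ): a = (μ T²/4π²)^(1/3) = (398600 × 6828.0² / 4π²)^(1/3) = 7779 km.
Altitude h = a − R = 7779 − 6370 = 1409 km.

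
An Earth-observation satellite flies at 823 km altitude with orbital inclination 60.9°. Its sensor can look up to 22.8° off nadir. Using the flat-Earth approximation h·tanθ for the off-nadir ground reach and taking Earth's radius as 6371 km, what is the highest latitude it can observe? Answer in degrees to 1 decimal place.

64.0°

For a prograde orbit the ground track reaches latitude ±i = ±60.9°.
Sensor half-swath on the ground ≈ 823·tan(22.8°) = 346 km = 3.11° of latitude.
Maximum observable latitude ≈ 60.9 + 3.11 = 64.0°.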